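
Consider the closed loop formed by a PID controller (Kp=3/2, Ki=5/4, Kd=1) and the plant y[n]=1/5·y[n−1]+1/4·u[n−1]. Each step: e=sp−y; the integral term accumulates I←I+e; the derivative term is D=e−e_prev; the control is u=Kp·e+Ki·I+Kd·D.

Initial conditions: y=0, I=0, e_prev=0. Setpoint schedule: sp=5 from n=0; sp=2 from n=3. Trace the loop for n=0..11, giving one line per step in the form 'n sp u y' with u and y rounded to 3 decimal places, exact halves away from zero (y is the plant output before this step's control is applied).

(exact arithmetic carried between steps; '≈' marks a value shown rounded to 6 d.p. or computed from one; I and e_prev carry over from the previous line; the table rounds u and y to 3 d.p., halves away from zero)
n=0: y=0, sp=5, e=sp−y=5; I=5, D=e−e_prev=5; u=3/2·5+5/4·5+1·5=18.75; next y=1/5·0+1/4·18.75=4.6875
n=1: y=4.6875, sp=5, e=sp−y=0.3125; I=5.3125, D=e−e_prev=-4.6875; u=3/2·0.3125+5/4·5.3125+1·(-4.6875)=2.421875; next y=1/5·4.6875+1/4·2.421875≈1.542969
n=2: y≈1.542969, sp=5, e=sp−y≈3.457031; I≈8.769531, D=e−e_prev≈3.144531; u=3/2·3.457031+5/4·8.769531+1·3.144531≈19.291992; next y=1/5·1.542969+1/4·19.291992≈5.131592
n=3: y≈5.131592, sp=2, e=sp−y≈-3.131592; I≈5.637939, D=e−e_prev≈-6.588623; u=3/2·(-3.131592)+5/4·5.637939+1·(-6.588623)≈-4.238586; next y=1/5·5.131592+1/4·(-4.238586)≈-0.033328
n=4: y≈-0.033328, sp=2, e=sp−y≈2.033328; I≈7.671268, D=e−e_prev≈5.164920; u=3/2·2.033328+5/4·7.671268+1·5.164920≈17.803997; next y=1/5·(-0.033328)+1/4·17.803997≈4.444334
n=5: y≈4.444334, sp=2, e=sp−y≈-2.444334; I≈5.226934, D=e−e_prev≈-4.477662; u=3/2·(-2.444334)+5/4·5.226934+1·(-4.477662)≈-1.610495; next y=1/5·4.444334+1/4·(-1.610495)≈0.486243
n=6: y≈0.486243, sp=2, e=sp−y≈1.513757; I≈6.740691, D=e−e_prev≈3.958091; u=3/2·1.513757+5/4·6.740691+1·3.958091≈14.654590; next y=1/5·0.486243+1/4·14.654590≈3.760896
n=7: y≈3.760896, sp=2, e=sp−y≈-1.760896; I≈4.979795, D=e−e_prev≈-3.274653; u=3/2·(-1.760896)+5/4·4.979795+1·(-3.274653)≈0.308747; next y=1/5·3.760896+1/4·0.308747≈0.829366
n=8: y≈0.829366, sp=2, e=sp−y≈1.170634; I≈6.150429, D=e−e_prev≈2.931530; u=3/2·1.170634+5/4·6.150429+1·2.931530≈12.375518; next y=1/5·0.829366+1/4·12.375518≈3.259753
n=9: y≈3.259753, sp=2, e=sp−y≈-1.259753; I≈4.890676, D=e−e_prev≈-2.430387; u=3/2·(-1.259753)+5/4·4.890676+1·(-2.430387)≈1.793330; next y=1/5·3.259753+1/4·1.793330≈1.100283
n=10: y≈1.100283, sp=2, e=sp−y≈0.899717; I≈5.790393, D=e−e_prev≈2.159470; u=3/2·0.899717+5/4·5.790393+1·2.159470≈10.747037; next y=1/5·1.100283+1/4·10.747037≈2.906816
n=11: y≈2.906816, sp=2, e=sp−y≈-0.906816; I≈4.883578, D=e−e_prev≈-1.806533; u=3/2·(-0.906816)+5/4·4.883578+1·(-1.806533)≈2.937715; next y=1/5·2.906816+1/4·2.937715≈1.315792

0 5 18.750 0.000
1 5 2.422 4.688
2 5 19.292 1.543
3 2 -4.239 5.132
4 2 17.804 -0.033
5 2 -1.610 4.444
6 2 14.655 0.486
7 2 0.309 3.761
8 2 12.376 0.829
9 2 1.793 3.260
10 2 10.747 1.100
11 2 2.938 2.907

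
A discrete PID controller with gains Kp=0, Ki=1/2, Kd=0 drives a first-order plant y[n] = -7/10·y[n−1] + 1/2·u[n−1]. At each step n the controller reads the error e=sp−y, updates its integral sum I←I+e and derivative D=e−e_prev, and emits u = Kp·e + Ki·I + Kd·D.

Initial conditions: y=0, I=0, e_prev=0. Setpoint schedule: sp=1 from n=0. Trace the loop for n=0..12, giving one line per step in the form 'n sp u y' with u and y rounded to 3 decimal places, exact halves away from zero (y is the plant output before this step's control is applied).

(exact arithmetic carried between steps; '≈' marks a value shown rounded to 6 d.p. or computed from one; I and e_prev carry over from the previous line; the table rounds u and y to 3 d.p., halves away from zero)
n=0: y=0, sp=1, e=sp−y=1; I=1, D=e−e_prev=1; u=0·1+1/2·1+0·1=0.5; next y=-7/10·0+1/2·0.5=0.25
n=1: y=0.25, sp=1, e=sp−y=0.75; I=1.75, D=e−e_prev=-0.25; u=0·0.75+1/2·1.75+0·(-0.25)=0.875; next y=-7/10·0.25+1/2·0.875=0.2625
n=2: y=0.2625, sp=1, e=sp−y=0.7375; I=2.4875, D=e−e_prev=-0.0125; u=0·0.7375+1/2·2.4875+0·(-0.0125)=1.24375; next y=-7/10·0.2625+1/2·1.24375=0.438125
n=3: y=0.438125, sp=1, e=sp−y=0.561875; I=3.049375, D=e−e_prev=-0.175625; u=0·0.561875+1/2·3.049375+0·(-0.175625)≈1.524688; next y=-7/10·0.438125+1/2·1.524688≈0.455656
n=4: y≈0.455656, sp=1, e=sp−y≈0.544344; I≈3.593719, D=e−e_prev≈-0.017531; u=0·0.544344+1/2·3.593719+0·(-0.017531)≈1.796859; next y=-7/10·0.455656+1/2·1.796859≈0.579470
n=5: y≈0.579470, sp=1, e=sp−y≈0.420530; I≈4.014248, D=e−e_prev≈-0.123814; u=0·0.420530+1/2·4.014248+0·(-0.123814)≈2.007124; next y=-7/10·0.579470+1/2·2.007124≈0.597933
n=6: y≈0.597933, sp=1, e=sp−y≈0.402067; I≈4.416316, D=e−e_prev≈-0.018463; u=0·0.402067+1/2·4.416316+0·(-0.018463)≈2.208158; next y=-7/10·0.597933+1/2·2.208158≈0.685526
n=7: y≈0.685526, sp=1, e=sp−y≈0.314474; I≈4.730790, D=e−e_prev≈-0.087593; u=0·0.314474+1/2·4.730790+0·(-0.087593)≈2.365395; next y=-7/10·0.685526+1/2·2.365395≈0.702829
n=8: y≈0.702829, sp=1, e=sp−y≈0.297171; I≈5.027960, D=e−e_prev≈-0.017303; u=0·0.297171+1/2·5.027960+0·(-0.017303)≈2.513980; next y=-7/10·0.702829+1/2·2.513980≈0.765010
n=9: y≈0.765010, sp=1, e=sp−y≈0.234990; I≈5.262951, D=e−e_prev≈-0.062180; u=0·0.234990+1/2·5.262951+0·(-0.062180)≈2.631475; next y=-7/10·0.765010+1/2·2.631475≈0.780231
n=10: y≈0.780231, sp=1, e=sp−y≈0.219769; I≈5.482720, D=e−e_prev≈-0.015221; u=0·0.219769+1/2·5.482720+0·(-0.015221)≈2.741360; next y=-7/10·0.780231+1/2·2.741360≈0.824518
n=11: y≈0.824518, sp=1, e=sp−y≈0.175482; I≈5.658202, D=e−e_prev≈-0.044287; u=0·0.175482+1/2·5.658202+0·(-0.044287)≈2.829101; next y=-7/10·0.824518+1/2·2.829101≈0.837388
n=12: y≈0.837388, sp=1, e=sp−y≈0.162612; I≈5.820814, D=e−e_prev≈-0.012869; u=0·0.162612+1/2·5.820814+0·(-0.012869)≈2.910407; next y=-7/10·0.837388+1/2·2.910407≈0.869032

0 1 0.500 0.000
1 1 0.875 0.250
2 1 1.244 0.263
3 1 1.525 0.438
4 1 1.797 0.456
5 1 2.007 0.579
6 1 2.208 0.598
7 1 2.365 0.686
8 1 2.514 0.703
9 1 2.631 0.765
10 1 2.741 0.780
11 1 2.829 0.825
12 1 2.910 0.837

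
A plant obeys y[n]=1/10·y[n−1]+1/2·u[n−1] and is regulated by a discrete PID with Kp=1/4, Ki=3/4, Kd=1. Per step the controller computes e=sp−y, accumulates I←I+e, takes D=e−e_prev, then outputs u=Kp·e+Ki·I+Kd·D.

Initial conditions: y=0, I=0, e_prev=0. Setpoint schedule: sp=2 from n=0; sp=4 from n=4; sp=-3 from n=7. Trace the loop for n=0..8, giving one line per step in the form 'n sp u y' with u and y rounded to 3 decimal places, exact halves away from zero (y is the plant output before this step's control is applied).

0 2 4.000 0.000
1 2 -0.500 2.000
2 2 5.600 -0.050
3 2 -0.603 2.795
4 4 11.280 -0.022
5 4 -1.840 5.638
6 4 14.579 -0.356
7 -3 -17.368 7.254
8 -3 19.977 -7.958

(exact arithmetic carried between steps; '≈' marks a value shown rounded to 6 d.p. or computed from one; I and e_prev carry over from the previous line; the table rounds u and y to 3 d.p., halves away from zero)
n=0: y=0, sp=2, e=sp−y=2; I=2, D=e−e_prev=2; u=1/4·2+3/4·2+1·2=4; next y=1/10·0+1/2·4=2
n=1: y=2, sp=2, e=sp−y=0; I=2, D=e−e_prev=-2; u=1/4·0+3/4·2+1·(-2)=-0.5; next y=1/10·2+1/2·(-0.5)=-0.05
n=2: y=-0.05, sp=2, e=sp−y=2.05; I=4.05, D=e−e_prev=2.05; u=1/4·2.05+3/4·4.05+1·2.05=5.6; next y=1/10·(-0.05)+1/2·5.6=2.795
n=3: y=2.795, sp=2, e=sp−y=-0.795; I=3.255, D=e−e_prev=-2.845; u=1/4·(-0.795)+3/4·3.255+1·(-2.845)=-0.6025; next y=1/10·2.795+1/2·(-0.6025)=-0.02175
n=4: y=-0.02175, sp=4, e=sp−y=4.02175; I=7.27675, D=e−e_prev=4.81675; u=1/4·4.02175+3/4·7.27675+1·4.81675=11.27975; next y=1/10·(-0.02175)+1/2·11.27975=5.6377
n=5: y=5.6377, sp=4, e=sp−y=-1.6377; I=5.63905, D=e−e_prev=-5.65945; u=1/4·(-1.6377)+3/4·5.63905+1·(-5.65945)≈-1.839588; next y=1/10·5.6377+1/2·(-1.839588)≈-0.356024
n=6: y≈-0.356024, sp=4, e=sp−y≈4.356024; I≈9.995074, D=e−e_prev≈5.993724; u=1/4·4.356024+3/4·9.995074+1·5.993724≈14.579035; next y=1/10·(-0.356024)+1/2·14.579035≈7.253915
n=7: y≈7.253915, sp=-3, e=sp−y≈-10.253915; I≈-0.258841, D=e−e_prev≈-14.609939; u=1/4·(-10.253915)+3/4·(-0.258841)+1·(-14.609939)≈-17.367549; next y=1/10·7.253915+1/2·(-17.367549)≈-7.958383
n=8: y≈-7.958383, sp=-3, e=sp−y≈4.958383; I≈4.699541, D=e−e_prev≈15.212298; u=1/4·4.958383+3/4·4.699541+1·15.212298≈19.976550; next y=1/10·(-7.958383)+1/2·19.976550≈9.192437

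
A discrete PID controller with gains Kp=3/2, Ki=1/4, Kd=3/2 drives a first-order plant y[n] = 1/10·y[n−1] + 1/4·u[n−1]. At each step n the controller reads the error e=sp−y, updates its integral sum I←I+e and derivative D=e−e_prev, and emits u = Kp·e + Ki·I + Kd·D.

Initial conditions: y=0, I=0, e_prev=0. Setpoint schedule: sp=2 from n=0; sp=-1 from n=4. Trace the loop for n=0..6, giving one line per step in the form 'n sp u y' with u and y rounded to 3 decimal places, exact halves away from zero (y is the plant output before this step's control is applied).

0 2 6.500 0.000
1 2 -1.281 1.625
2 2 7.044 -0.158
3 2 -1.276 1.745
4 -1 -1.966 -0.144
5 -1 0.661 -0.506
6 -1 -2.022 0.115

(exact arithmetic carried between steps; '≈' marks a value shown rounded to 6 d.p. or computed from one; I and e_prev carry over from the previous line; the table rounds u and y to 3 d.p., halves away from zero)
n=0: y=0, sp=2, e=sp−y=2; I=2, D=e−e_prev=2; u=3/2·2+1/4·2+3/2·2=6.5; next y=1/10·0+1/4·6.5=1.625
n=1: y=1.625, sp=2, e=sp−y=0.375; I=2.375, D=e−e_prev=-1.625; u=3/2·0.375+1/4·2.375+3/2·(-1.625)=-1.28125; next y=1/10·1.625+1/4·(-1.28125)≈-0.157813
n=2: y≈-0.157813, sp=2, e=sp−y≈2.157813; I≈4.532813, D=e−e_prev≈1.782813; u=3/2·2.157813+1/4·4.532813+3/2·1.782813≈7.044141; next y=1/10·(-0.157813)+1/4·7.044141≈1.745254
n=3: y≈1.745254, sp=2, e=sp−y≈0.254746; I≈4.787559, D=e−e_prev≈-1.903066; u=3/2·0.254746+1/4·4.787559+3/2·(-1.903066)≈-1.275591; next y=1/10·1.745254+1/4·(-1.275591)≈-0.144372
n=4: y≈-0.144372, sp=-1, e=sp−y≈-0.855628; I≈3.931931, D=e−e_prev≈-1.110374; u=3/2·(-0.855628)+1/4·3.931931+3/2·(-1.110374)≈-1.966019; next y=1/10·(-0.144372)+1/4·(-1.966019)≈-0.505942
n=5: y≈-0.505942, sp=-1, e=sp−y≈-0.494058; I≈3.437873, D=e−e_prev≈0.361570; u=3/2·(-0.494058)+1/4·3.437873+3/2·0.361570≈0.660736; next y=1/10·(-0.505942)+1/4·0.660736≈0.114590
n=6: y≈0.114590, sp=-1, e=sp−y≈-1.114590; I≈2.323283, D=e−e_prev≈-0.620532; u=3/2·(-1.114590)+1/4·2.323283+3/2·(-0.620532)≈-2.021862; next y=1/10·0.114590+1/4·(-2.021862)≈-0.494006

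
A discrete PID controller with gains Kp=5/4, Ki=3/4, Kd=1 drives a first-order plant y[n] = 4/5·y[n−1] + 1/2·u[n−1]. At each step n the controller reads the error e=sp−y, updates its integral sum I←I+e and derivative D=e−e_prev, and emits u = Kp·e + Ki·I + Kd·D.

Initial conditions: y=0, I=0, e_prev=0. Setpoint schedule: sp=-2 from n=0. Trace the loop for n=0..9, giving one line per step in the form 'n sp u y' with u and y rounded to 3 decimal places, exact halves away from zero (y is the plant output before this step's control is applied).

0 -2 -6.000 0.000
1 -2 3.500 -3.000
2 -2 -5.800 -0.650
3 -2 3.848 -3.420
4 -2 -5.681 -0.812
5 -2 4.070 -3.490
6 -2 -5.689 -0.757
7 -2 4.191 -3.450
8 -2 -5.771 -0.665
9 -2 4.271 -3.417

(exact arithmetic carried between steps; '≈' marks a value shown rounded to 6 d.p. or computed from one; I and e_prev carry over from the previous line; the table rounds u and y to 3 d.p., halves away from zero)
n=0: y=0, sp=-2, e=sp−y=-2; I=-2, D=e−e_prev=-2; u=5/4·(-2)+3/4·(-2)+1·(-2)=-6; next y=4/5·0+1/2·(-6)=-3
n=1: y=-3, sp=-2, e=sp−y=1; I=-1, D=e−e_prev=3; u=5/4·1+3/4·(-1)+1·3=3.5; next y=4/5·(-3)+1/2·3.5=-0.65
n=2: y=-0.65, sp=-2, e=sp−y=-1.35; I=-2.35, D=e−e_prev=-2.35; u=5/4·(-1.35)+3/4·(-2.35)+1·(-2.35)=-5.8; next y=4/5·(-0.65)+1/2·(-5.8)=-3.42
n=3: y=-3.42, sp=-2, e=sp−y=1.42; I=-0.93, D=e−e_prev=2.77; u=5/4·1.42+3/4·(-0.93)+1·2.77=3.8475; next y=4/5·(-3.42)+1/2·3.8475=-0.81225
n=4: y=-0.81225, sp=-2, e=sp−y=-1.18775; I=-2.11775, D=e−e_prev=-2.60775; u=5/4·(-1.18775)+3/4·(-2.11775)+1·(-2.60775)=-5.68075; next y=4/5·(-0.81225)+1/2·(-5.68075)=-3.490175
n=5: y=-3.490175, sp=-2, e=sp−y=1.490175; I=-0.627575, D=e−e_prev=2.677925; u=5/4·1.490175+3/4·(-0.627575)+1·2.677925≈4.069963; next y=4/5·(-3.490175)+1/2·4.069963≈-0.757159
n=6: y≈-0.757159, sp=-2, e=sp−y≈-1.242841; I≈-1.870416, D=e−e_prev≈-2.733016; u=5/4·(-1.242841)+3/4·(-1.870416)+1·(-2.733016)≈-5.68938; next y=4/5·(-0.757159)+1/2·(-5.68938)≈-3.450417
n=7: y=-3.450417, sp=-2, e=sp−y=1.450417; I≈-0.419999, D=e−e_prev≈2.693258; u=5/4·1.450417+3/4·(-0.419999)+1·2.693258≈4.191280; next y=4/5·(-3.450417)+1/2·4.191280≈-0.664694
n=8: y≈-0.664694, sp=-2, e=sp−y≈-1.335306; I≈-1.755306, D=e−e_prev≈-2.785723; u=5/4·(-1.335306)+3/4·(-1.755306)+1·(-2.785723)≈-5.771336; next y=4/5·(-0.664694)+1/2·(-5.771336)≈-3.417423
n=9: y≈-3.417423, sp=-2, e=sp−y≈1.417423; I≈-0.337883, D=e−e_prev≈2.752729; u=5/4·1.417423+3/4·(-0.337883)+1·2.752729≈4.271095; next y=4/5·(-3.417423)+1/2·4.271095≈-0.598391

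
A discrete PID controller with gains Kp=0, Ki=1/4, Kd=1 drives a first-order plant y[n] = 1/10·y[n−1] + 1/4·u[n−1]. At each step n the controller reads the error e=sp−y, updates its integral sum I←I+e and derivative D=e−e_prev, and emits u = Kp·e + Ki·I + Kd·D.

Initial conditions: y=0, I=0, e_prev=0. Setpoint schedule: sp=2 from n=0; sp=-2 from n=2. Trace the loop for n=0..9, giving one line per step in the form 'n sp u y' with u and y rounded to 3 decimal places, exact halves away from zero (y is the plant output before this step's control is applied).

0 2 2.500 0.000
1 2 0.219 0.625
2 -2 -3.178 0.117
3 -2 0.910 -0.783
4 -2 -1.459 0.149
5 -2 -0.441 -0.350
6 -2 -1.608 -0.145
7 -2 -1.528 -0.417
8 -2 -2.186 -0.424
9 -2 -2.381 -0.589

(exact arithmetic carried between steps; '≈' marks a value shown rounded to 6 d.p. or computed from one; I and e_prev carry over from the previous line; the table rounds u and y to 3 d.p., halves away from zero)
n=0: y=0, sp=2, e=sp−y=2; I=2, D=e−e_prev=2; u=0·2+1/4·2+1·2=2.5; next y=1/10·0+1/4·2.5=0.625
n=1: y=0.625, sp=2, e=sp−y=1.375; I=3.375, D=e−e_prev=-0.625; u=0·1.375+1/4·3.375+1·(-0.625)=0.21875; next y=1/10·0.625+1/4·0.21875≈0.117188
n=2: y≈0.117188, sp=-2, e=sp−y≈-2.117188; I≈1.257813, D=e−e_prev≈-3.492188; u=0·(-2.117188)+1/4·1.257813+1·(-3.492188)≈-3.177734; next y=1/10·0.117188+1/4·(-3.177734)≈-0.782715
n=3: y≈-0.782715, sp=-2, e=sp−y≈-1.217285; I≈0.040527, D=e−e_prev≈0.899902; u=0·(-1.217285)+1/4·0.040527+1·0.899902≈0.910034; next y=1/10·(-0.782715)+1/4·0.910034≈0.149237
n=4: y≈0.149237, sp=-2, e=sp−y≈-2.149237; I≈-2.108710, D=e−e_prev≈-0.931952; u=0·(-2.149237)+1/4·(-2.108710)+1·(-0.931952)≈-1.459129; next y=1/10·0.149237+1/4·(-1.459129)≈-0.349859
n=5: y≈-0.349859, sp=-2, e=sp−y≈-1.650141; I≈-3.758851, D=e−e_prev≈0.499096; u=0·(-1.650141)+1/4·(-3.758851)+1·0.499096≈-0.440617; next y=1/10·(-0.349859)+1/4·(-0.440617)≈-0.145140
n=6: y≈-0.145140, sp=-2, e=sp−y≈-1.854860; I≈-5.613711, D=e−e_prev≈-0.204718; u=0·(-1.854860)+1/4·(-5.613711)+1·(-0.204718)≈-1.608146; next y=1/10·(-0.145140)+1/4·(-1.608146)≈-0.416551
n=7: y≈-0.416551, sp=-2, e=sp−y≈-1.583449; I≈-7.197160, D=e−e_prev≈0.271410; u=0·(-1.583449)+1/4·(-7.197160)+1·0.271410≈-1.527880; next y=1/10·(-0.416551)+1/4·(-1.527880)≈-0.423625
n=8: y≈-0.423625, sp=-2, e=sp−y≈-1.576375; I≈-8.773535, D=e−e_prev≈0.007074; u=0·(-1.576375)+1/4·(-8.773535)+1·0.007074≈-2.186309; next y=1/10·(-0.423625)+1/4·(-2.186309)≈-0.588940
n=9: y≈-0.588940, sp=-2, e=sp−y≈-1.411060; I≈-10.184596, D=e−e_prev≈0.165315; u=0·(-1.411060)+1/4·(-10.184596)+1·0.165315≈-2.380834; next y=1/10·(-0.588940)+1/4·(-2.380834)≈-0.654102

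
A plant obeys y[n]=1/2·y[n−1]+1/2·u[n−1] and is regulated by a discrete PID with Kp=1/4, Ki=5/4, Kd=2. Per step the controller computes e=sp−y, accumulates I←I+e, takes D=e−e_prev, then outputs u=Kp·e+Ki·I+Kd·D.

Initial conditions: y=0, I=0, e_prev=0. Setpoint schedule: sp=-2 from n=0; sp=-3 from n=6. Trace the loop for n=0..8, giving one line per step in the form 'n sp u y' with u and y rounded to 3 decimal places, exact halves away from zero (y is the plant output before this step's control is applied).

0 -2 -7.000 0.000
1 -2 6.750 -3.500
2 -2 -16.313 1.625
3 -2 20.797 -7.344
4 -2 -39.707 6.727
5 -2 58.784 -16.490
6 -3 -104.767 21.147
7 -3 162.673 -41.810
8 -3 -272.574 60.432

(exact arithmetic carried between steps; '≈' marks a value shown rounded to 6 d.p. or computed from one; I and e_prev carry over from the previous line; the table rounds u and y to 3 d.p., halves away from zero)
n=0: y=0, sp=-2, e=sp−y=-2; I=-2, D=e−e_prev=-2; u=1/4·(-2)+5/4·(-2)+2·(-2)=-7; next y=1/2·0+1/2·(-7)=-3.5
n=1: y=-3.5, sp=-2, e=sp−y=1.5; I=-0.5, D=e−e_prev=3.5; u=1/4·1.5+5/4·(-0.5)+2·3.5=6.75; next y=1/2·(-3.5)+1/2·6.75=1.625
n=2: y=1.625, sp=-2, e=sp−y=-3.625; I=-4.125, D=e−e_prev=-5.125; u=1/4·(-3.625)+5/4·(-4.125)+2·(-5.125)=-16.3125; next y=1/2·1.625+1/2·(-16.3125)=-7.34375
n=3: y=-7.34375, sp=-2, e=sp−y=5.34375; I=1.21875, D=e−e_prev=8.96875; u=1/4·5.34375+5/4·1.21875+2·8.96875=20.796875; next y=1/2·(-7.34375)+1/2·20.796875≈6.726563
n=4: y≈6.726563, sp=-2, e=sp−y≈-8.726563; I≈-7.507813, D=e−e_prev≈-14.070313; u=1/4·(-8.726563)+5/4·(-7.507813)+2·(-14.070313)≈-39.707031; next y=1/2·6.726563+1/2·(-39.707031)≈-16.490234
n=5: y≈-16.490234, sp=-2, e=sp−y≈14.490234; I≈6.982422, D=e−e_prev≈23.216797; u=1/4·14.490234+5/4·6.982422+2·23.216797≈58.784180; next y=1/2·(-16.490234)+1/2·58.784180≈21.146973
n=6: y≈21.146973, sp=-3, e=sp−y≈-24.146973; I≈-17.164551, D=e−e_prev≈-38.637207; u=1/4·(-24.146973)+5/4·(-17.164551)+2·(-38.637207)≈-104.766846; next y=1/2·21.146973+1/2·(-104.766846)≈-41.809937
n=7: y≈-41.809937, sp=-3, e=sp−y≈38.809937; I≈21.645386, D=e−e_prev≈62.956909; u=1/4·38.809937+5/4·21.645386+2·62.956909≈162.673035; next y=1/2·(-41.809937)+1/2·162.673035≈60.431549
n=8: y≈60.431549, sp=-3, e=sp−y≈-63.431549; I≈-41.786163, D=e−e_prev≈-102.241486; u=1/4·(-63.431549)+5/4·(-41.786163)+2·(-102.241486)≈-272.573563; next y=1/2·60.431549+1/2·(-272.573563)≈-106.071007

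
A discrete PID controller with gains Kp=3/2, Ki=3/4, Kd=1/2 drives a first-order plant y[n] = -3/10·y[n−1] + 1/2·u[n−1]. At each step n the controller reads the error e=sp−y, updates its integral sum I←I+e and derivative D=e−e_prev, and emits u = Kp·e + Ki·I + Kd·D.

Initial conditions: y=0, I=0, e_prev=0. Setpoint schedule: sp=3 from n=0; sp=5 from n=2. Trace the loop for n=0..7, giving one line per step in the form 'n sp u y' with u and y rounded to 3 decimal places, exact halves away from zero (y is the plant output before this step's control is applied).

(exact arithmetic carried between steps; '≈' marks a value shown rounded to 6 d.p. or computed from one; I and e_prev carry over from the previous line; the table rounds u and y to 3 d.p., halves away from zero)
n=0: y=0, sp=3, e=sp−y=3; I=3, D=e−e_prev=3; u=3/2·3+3/4·3+1/2·3=8.25; next y=-3/10·0+1/2·8.25=4.125
n=1: y=4.125, sp=3, e=sp−y=-1.125; I=1.875, D=e−e_prev=-4.125; u=3/2·(-1.125)+3/4·1.875+1/2·(-4.125)=-2.34375; next y=-3/10·4.125+1/2·(-2.34375)=-2.409375
n=2: y=-2.409375, sp=5, e=sp−y=7.409375; I=9.284375, D=e−e_prev=8.534375; u=3/2·7.409375+3/4·9.284375+1/2·8.534375≈22.344531; next y=-3/10·(-2.409375)+1/2·22.344531≈11.895078
n=3: y≈11.895078, sp=5, e=sp−y≈-6.895078; I≈2.389297, D=e−e_prev≈-14.304453; u=3/2·(-6.895078)+3/4·2.389297+1/2·(-14.304453)≈-15.702871; next y=-3/10·11.895078+1/2·(-15.702871)≈-11.419959
n=4: y≈-11.419959, sp=5, e=sp−y≈16.419959; I≈18.809256, D=e−e_prev≈23.315037; u=3/2·16.419959+3/4·18.809256+1/2·23.315037≈50.394399; next y=-3/10·(-11.419959)+1/2·50.394399≈28.623187
n=5: y≈28.623187, sp=5, e=sp−y≈-23.623187; I≈-4.813931, D=e−e_prev≈-40.043146; u=3/2·(-23.623187)+3/4·(-4.813931)+1/2·(-40.043146)≈-59.066802; next y=-3/10·28.623187+1/2·(-59.066802)≈-38.120357
n=6: y≈-38.120357, sp=5, e=sp−y≈43.120357; I≈38.306426, D=e−e_prev≈66.743544; u=3/2·43.120357+3/4·38.306426+1/2·66.743544≈126.782128; next y=-3/10·(-38.120357)+1/2·126.782128≈74.827171
n=7: y≈74.827171, sp=5, e=sp−y≈-69.827171; I≈-31.520745, D=e−e_prev≈-112.947528; u=3/2·(-69.827171)+3/4·(-31.520745)+1/2·(-112.947528)≈-184.855079; next y=-3/10·74.827171+1/2·(-184.855079)≈-114.875691

0 3 8.250 0.000
1 3 -2.344 4.125
2 5 22.345 -2.409
3 5 -15.703 11.895
4 5 50.394 -11.420
5 5 -59.067 28.623
6 5 126.782 -38.120
7 5 -184.855 74.827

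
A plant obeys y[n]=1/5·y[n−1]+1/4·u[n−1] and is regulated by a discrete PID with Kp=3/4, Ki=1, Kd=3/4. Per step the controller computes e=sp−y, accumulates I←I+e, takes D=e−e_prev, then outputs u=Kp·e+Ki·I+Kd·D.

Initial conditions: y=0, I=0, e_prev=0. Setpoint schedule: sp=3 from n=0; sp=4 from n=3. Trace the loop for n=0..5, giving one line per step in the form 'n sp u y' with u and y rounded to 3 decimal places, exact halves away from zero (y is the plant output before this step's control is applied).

(exact arithmetic carried between steps; '≈' marks a value shown rounded to 6 d.p. or computed from one; I and e_prev carry over from the previous line; the table rounds u and y to 3 d.p., halves away from zero)
n=0: y=0, sp=3, e=sp−y=3; I=3, D=e−e_prev=3; u=3/4·3+1·3+3/4·3=7.5; next y=1/5·0+1/4·7.5=1.875
n=1: y=1.875, sp=3, e=sp−y=1.125; I=4.125, D=e−e_prev=-1.875; u=3/4·1.125+1·4.125+3/4·(-1.875)=3.5625; next y=1/5·1.875+1/4·3.5625=1.265625
n=2: y=1.265625, sp=3, e=sp−y=1.734375; I=5.859375, D=e−e_prev=0.609375; u=3/4·1.734375+1·5.859375+3/4·0.609375≈7.617188; next y=1/5·1.265625+1/4·7.617188≈2.157422
n=3: y≈2.157422, sp=4, e=sp−y≈1.842578; I≈7.701953, D=e−e_prev≈0.108203; u=3/4·1.842578+1·7.701953+3/4·0.108203≈9.165039; next y=1/5·2.157422+1/4·9.165039≈2.722744
n=4: y≈2.722744, sp=4, e=sp−y≈1.277256; I≈8.979209, D=e−e_prev≈-0.565322; u=3/4·1.277256+1·8.979209+3/4·(-0.565322)≈9.513159; next y=1/5·2.722744+1/4·9.513159≈2.922839
n=5: y≈2.922839, sp=4, e=sp−y≈1.077161; I≈10.056370, D=e−e_prev≈-0.200094; u=3/4·1.077161+1·10.056370+3/4·(-0.200094)≈10.714171; next y=1/5·2.922839+1/4·10.714171≈3.263110

0 3 7.500 0.000
1 3 3.563 1.875
2 3 7.617 1.266
3 4 9.165 2.157
4 4 9.513 2.723
5 4 10.714 2.923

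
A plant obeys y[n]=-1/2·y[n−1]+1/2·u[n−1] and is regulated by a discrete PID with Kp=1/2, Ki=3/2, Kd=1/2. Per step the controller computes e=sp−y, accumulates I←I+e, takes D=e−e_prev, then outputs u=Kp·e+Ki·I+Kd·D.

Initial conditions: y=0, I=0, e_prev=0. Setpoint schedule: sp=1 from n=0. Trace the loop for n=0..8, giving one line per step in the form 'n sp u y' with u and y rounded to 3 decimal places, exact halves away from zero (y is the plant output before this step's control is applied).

0 1 2.500 0.000
1 1 0.375 1.250
2 1 4.844 -0.438
3 1 -1.539 2.641
4 1 9.365 -2.090
5 1 -7.909 5.728
6 1 20.273 -6.818
7 1 -25.182 13.545
8 1 48.455 -19.364

(exact arithmetic carried between steps; '≈' marks a value shown rounded to 6 d.p. or computed from one; I and e_prev carry over from the previous line; the table rounds u and y to 3 d.p., halves away from zero)
n=0: y=0, sp=1, e=sp−y=1; I=1, D=e−e_prev=1; u=1/2·1+3/2·1+1/2·1=2.5; next y=-1/2·0+1/2·2.5=1.25
n=1: y=1.25, sp=1, e=sp−y=-0.25; I=0.75, D=e−e_prev=-1.25; u=1/2·(-0.25)+3/2·0.75+1/2·(-1.25)=0.375; next y=-1/2·1.25+1/2·0.375=-0.4375
n=2: y=-0.4375, sp=1, e=sp−y=1.4375; I=2.1875, D=e−e_prev=1.6875; u=1/2·1.4375+3/2·2.1875+1/2·1.6875=4.84375; next y=-1/2·(-0.4375)+1/2·4.84375=2.640625
n=3: y=2.640625, sp=1, e=sp−y=-1.640625; I=0.546875, D=e−e_prev=-3.078125; u=1/2·(-1.640625)+3/2·0.546875+1/2·(-3.078125)≈-1.539063; next y=-1/2·2.640625+1/2·(-1.539063)≈-2.089844
n=4: y≈-2.089844, sp=1, e=sp−y≈3.089844; I≈3.636719, D=e−e_prev≈4.730469; u=1/2·3.089844+3/2·3.636719+1/2·4.730469≈9.365234; next y=-1/2·(-2.089844)+1/2·9.365234≈5.727539
n=5: y≈5.727539, sp=1, e=sp−y≈-4.727539; I≈-1.090820, D=e−e_prev≈-7.817383; u=1/2·(-4.727539)+3/2·(-1.090820)+1/2·(-7.817383)≈-7.908691; next y=-1/2·5.727539+1/2·(-7.908691)≈-6.818115
n=6: y≈-6.818115, sp=1, e=sp−y≈7.818115; I≈6.727295, D=e−e_prev≈12.545654; u=1/2·7.818115+3/2·6.727295+1/2·12.545654≈20.272827; next y=-1/2·(-6.818115)+1/2·20.272827≈13.545471
n=7: y≈13.545471, sp=1, e=sp−y≈-12.545471; I≈-5.818176, D=e−e_prev≈-20.363586; u=1/2·(-12.545471)+3/2·(-5.818176)+1/2·(-20.363586)≈-25.181793; next y=-1/2·13.545471+1/2·(-25.181793)≈-19.363632
n=8: y≈-19.363632, sp=1, e=sp−y≈20.363632; I≈14.545456, D=e−e_prev≈32.909103; u=1/2·20.363632+3/2·14.545456+1/2·32.909103≈48.454552; next y=-1/2·(-19.363632)+1/2·48.454552≈33.909092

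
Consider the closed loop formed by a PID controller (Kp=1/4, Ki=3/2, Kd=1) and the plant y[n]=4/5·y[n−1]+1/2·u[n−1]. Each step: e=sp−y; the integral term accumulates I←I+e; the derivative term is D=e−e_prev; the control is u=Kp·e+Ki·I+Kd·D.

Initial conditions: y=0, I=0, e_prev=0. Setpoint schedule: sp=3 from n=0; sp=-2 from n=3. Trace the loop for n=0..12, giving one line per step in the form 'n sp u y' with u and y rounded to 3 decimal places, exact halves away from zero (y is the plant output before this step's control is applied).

(exact arithmetic carried between steps; '≈' marks a value shown rounded to 6 d.p. or computed from one; I and e_prev carry over from the previous line; the table rounds u and y to 3 d.p., halves away from zero)
n=0: y=0, sp=3, e=sp−y=3; I=3, D=e−e_prev=3; u=1/4·3+3/2·3+1·3=8.25; next y=4/5·0+1/2·8.25=4.125
n=1: y=4.125, sp=3, e=sp−y=-1.125; I=1.875, D=e−e_prev=-4.125; u=1/4·(-1.125)+3/2·1.875+1·(-4.125)=-1.59375; next y=4/5·4.125+1/2·(-1.59375)=2.503125
n=2: y=2.503125, sp=3, e=sp−y=0.496875; I=2.371875, D=e−e_prev=1.621875; u=1/4·0.496875+3/2·2.371875+1·1.621875≈5.303906; next y=4/5·2.503125+1/2·5.303906≈4.654453
n=3: y≈4.654453, sp=-2, e=sp−y≈-6.654453; I≈-4.282578, D=e−e_prev≈-7.151328; u=1/4·(-6.654453)+3/2·(-4.282578)+1·(-7.151328)≈-15.238809; next y=4/5·4.654453+1/2·(-15.238809)≈-3.895842
n=4: y≈-3.895842, sp=-2, e=sp−y≈1.895842; I≈-2.386736, D=e−e_prev≈8.550295; u=1/4·1.895842+3/2·(-2.386736)+1·8.550295≈5.444151; next y=4/5·(-3.895842)+1/2·5.444151≈-0.394598
n=5: y≈-0.394598, sp=-2, e=sp−y≈-1.605402; I≈-3.992138, D=e−e_prev≈-3.501244; u=1/4·(-1.605402)+3/2·(-3.992138)+1·(-3.501244)≈-9.890802; next y=4/5·(-0.394598)+1/2·(-9.890802)≈-5.261079
n=6: y≈-5.261079, sp=-2, e=sp−y≈3.261079; I≈-0.731059, D=e−e_prev≈4.866481; u=1/4·3.261079+3/2·(-0.731059)+1·4.866481≈4.585163; next y=4/5·(-5.261079)+1/2·4.585163≈-1.916282
n=7: y≈-1.916282, sp=-2, e=sp−y≈-0.083718; I≈-0.814777, D=e−e_prev≈-3.344797; u=1/4·(-0.083718)+3/2·(-0.814777)+1·(-3.344797)≈-4.587892; next y=4/5·(-1.916282)+1/2·(-4.587892)≈-3.826972
n=8: y≈-3.826972, sp=-2, e=sp−y≈1.826972; I≈1.012195, D=e−e_prev≈1.910690; u=1/4·1.826972+3/2·1.012195+1·1.910690≈3.885725; next y=4/5·(-3.826972)+1/2·3.885725≈-1.118715
n=9: y≈-1.118715, sp=-2, e=sp−y≈-0.881285; I≈0.130910, D=e−e_prev≈-2.708257; u=1/4·(-0.881285)+3/2·0.130910+1·(-2.708257)≈-2.732213; next y=4/5·(-1.118715)+1/2·(-2.732213)≈-2.261079
n=10: y≈-2.261079, sp=-2, e=sp−y≈0.261079; I≈0.391988, D=e−e_prev≈1.142364; u=1/4·0.261079+3/2·0.391988+1·1.142364≈1.795616; next y=4/5·(-2.261079)+1/2·1.795616≈-0.911055
n=11: y≈-0.911055, sp=-2, e=sp−y≈-1.088945; I≈-0.696957, D=e−e_prev≈-1.350024; u=1/4·(-1.088945)+3/2·(-0.696957)+1·(-1.350024)≈-2.667695; next y=4/5·(-0.911055)+1/2·(-2.667695)≈-2.062691
n=12: y≈-2.062691, sp=-2, e=sp−y≈0.062691; I≈-0.634265, D=e−e_prev≈1.151636; u=1/4·0.062691+3/2·(-0.634265)+1·1.151636≈0.215911; next y=4/5·(-2.062691)+1/2·0.215911≈-1.542197

0 3 8.250 0.000
1 3 -1.594 4.125
2 3 5.304 2.503
3 -2 -15.239 4.654
4 -2 5.444 -3.896
5 -2 -9.891 -0.395
6 -2 4.585 -5.261
7 -2 -4.588 -1.916
8 -2 3.886 -3.827
9 -2 -2.732 -1.119
10 -2 1.796 -2.261
11 -2 -2.668 -0.911
12 -2 0.216 -2.063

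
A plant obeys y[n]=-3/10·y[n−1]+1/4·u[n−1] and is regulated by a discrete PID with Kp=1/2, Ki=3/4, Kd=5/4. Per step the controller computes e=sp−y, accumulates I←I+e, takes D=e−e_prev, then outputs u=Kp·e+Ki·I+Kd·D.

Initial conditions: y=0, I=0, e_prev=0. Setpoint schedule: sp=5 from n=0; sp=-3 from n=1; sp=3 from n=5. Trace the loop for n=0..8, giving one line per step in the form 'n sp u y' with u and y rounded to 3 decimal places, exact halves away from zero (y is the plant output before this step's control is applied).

(exact arithmetic carried between steps; '≈' marks a value shown rounded to 6 d.p. or computed from one; I and e_prev carry over from the previous line; the table rounds u and y to 3 d.p., halves away from zero)
n=0: y=0, sp=5, e=sp−y=5; I=5, D=e−e_prev=5; u=1/2·5+3/4·5+5/4·5=12.5; next y=-3/10·0+1/4·12.5=3.125
n=1: y=3.125, sp=-3, e=sp−y=-6.125; I=-1.125, D=e−e_prev=-11.125; u=1/2·(-6.125)+3/4·(-1.125)+5/4·(-11.125)=-17.8125; next y=-3/10·3.125+1/4·(-17.8125)=-5.390625
n=2: y=-5.390625, sp=-3, e=sp−y=2.390625; I=1.265625, D=e−e_prev=8.515625; u=1/2·2.390625+3/4·1.265625+5/4·8.515625≈12.789063; next y=-3/10·(-5.390625)+1/4·12.789063≈4.814453
n=3: y≈4.814453, sp=-3, e=sp−y≈-7.814453; I≈-6.548828, D=e−e_prev≈-10.205078; u=1/2·(-7.814453)+3/4·(-6.548828)+5/4·(-10.205078)≈-21.575195; next y=-3/10·4.814453+1/4·(-21.575195)≈-6.838135
n=4: y≈-6.838135, sp=-3, e=sp−y≈3.838135; I≈-2.710693, D=e−e_prev≈11.652588; u=1/2·3.838135+3/4·(-2.710693)+5/4·11.652588≈14.451782; next y=-3/10·(-6.838135)+1/4·14.451782≈5.664386
n=5: y≈5.664386, sp=3, e=sp−y≈-2.664386; I≈-5.375079, D=e−e_prev≈-6.502521; u=1/2·(-2.664386)+3/4·(-5.375079)+5/4·(-6.502521)≈-13.491653; next y=-3/10·5.664386+1/4·(-13.491653)≈-5.072229
n=6: y≈-5.072229, sp=3, e=sp−y≈8.072229; I≈2.697150, D=e−e_prev≈10.736615; u=1/2·8.072229+3/4·2.697150+5/4·10.736615≈19.479746; next y=-3/10·(-5.072229)+1/4·19.479746≈6.391605
n=7: y≈6.391605, sp=3, e=sp−y≈-3.391605; I≈-0.694455, D=e−e_prev≈-11.463834; u=1/2·(-3.391605)+3/4·(-0.694455)+5/4·(-11.463834)≈-16.546437; next y=-3/10·6.391605+1/4·(-16.546437)≈-6.054091
n=8: y≈-6.054091, sp=3, e=sp−y≈9.054091; I≈8.359635, D=e−e_prev≈12.445696; u=1/2·9.054091+3/4·8.359635+5/4·12.445696≈26.353892; next y=-3/10·(-6.054091)+1/4·26.353892≈8.404700

0 5 12.500 0.000
1 -3 -17.813 3.125
2 -3 12.789 -5.391
3 -3 -21.575 4.814
4 -3 14.452 -6.838
5 3 -13.492 5.664
6 3 19.480 -5.072
7 3 -16.546 6.392
8 3 26.354 -6.054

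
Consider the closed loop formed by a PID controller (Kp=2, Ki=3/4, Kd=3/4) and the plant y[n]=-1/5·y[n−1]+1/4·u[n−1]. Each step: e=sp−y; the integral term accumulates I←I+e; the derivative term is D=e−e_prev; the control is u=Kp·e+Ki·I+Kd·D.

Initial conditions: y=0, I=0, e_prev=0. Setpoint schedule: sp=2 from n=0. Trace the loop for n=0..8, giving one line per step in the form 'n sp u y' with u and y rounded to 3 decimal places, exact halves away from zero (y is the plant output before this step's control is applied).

0 2 7.000 0.000
1 2 0.875 1.750
2 2 8.959 -0.131
3 2 0.756 2.266
4 2 11.211 -0.264
5 2 0.092 2.855
6 2 13.703 -0.548
7 2 -1.231 3.535
8 2 16.605 -1.015

(exact arithmetic carried between steps; '≈' marks a value shown rounded to 6 d.p. or computed from one; I and e_prev carry over from the previous line; the table rounds u and y to 3 d.p., halves away from zero)
n=0: y=0, sp=2, e=sp−y=2; I=2, D=e−e_prev=2; u=2·2+3/4·2+3/4·2=7; next y=-1/5·0+1/4·7=1.75
n=1: y=1.75, sp=2, e=sp−y=0.25; I=2.25, D=e−e_prev=-1.75; u=2·0.25+3/4·2.25+3/4·(-1.75)=0.875; next y=-1/5·1.75+1/4·0.875=-0.13125
n=2: y=-0.13125, sp=2, e=sp−y=2.13125; I=4.38125, D=e−e_prev=1.88125; u=2·2.13125+3/4·4.38125+3/4·1.88125=8.959375; next y=-1/5·(-0.13125)+1/4·8.959375≈2.266094
n=3: y≈2.266094, sp=2, e=sp−y≈-0.266094; I≈4.115156, D=e−e_prev≈-2.397344; u=2·(-0.266094)+3/4·4.115156+3/4·(-2.397344)≈0.756172; next y=-1/5·2.266094+1/4·0.756172≈-0.264176
n=4: y≈-0.264176, sp=2, e=sp−y≈2.264176; I≈6.379332, D=e−e_prev≈2.530270; u=2·2.264176+3/4·6.379332+3/4·2.530270≈11.210553; next y=-1/5·(-0.264176)+1/4·11.210553≈2.855473
n=5: y≈2.855473, sp=2, e=sp−y≈-0.855473; I≈5.523859, D=e−e_prev≈-3.119649; u=2·(-0.855473)+3/4·5.523859+3/4·(-3.119649)≈0.092210; next y=-1/5·2.855473+1/4·0.092210≈-0.548042
n=6: y≈-0.548042, sp=2, e=sp−y≈2.548042; I≈8.071901, D=e−e_prev≈3.403515; u=2·2.548042+3/4·8.071901+3/4·3.403515≈13.702646; next y=-1/5·(-0.548042)+1/4·13.702646≈3.535270
n=7: y≈3.535270, sp=2, e=sp−y≈-1.535270; I≈6.536631, D=e−e_prev≈-4.083312; u=2·(-1.535270)+3/4·6.536631+3/4·(-4.083312)≈-1.230551; next y=-1/5·3.535270+1/4·(-1.230551)≈-1.014692
n=8: y≈-1.014692, sp=2, e=sp−y≈3.014692; I≈9.551322, D=e−e_prev≈4.549962; u=2·3.014692+3/4·9.551322+3/4·4.549962≈16.605346; next y=-1/5·(-1.014692)+1/4·16.605346≈4.354275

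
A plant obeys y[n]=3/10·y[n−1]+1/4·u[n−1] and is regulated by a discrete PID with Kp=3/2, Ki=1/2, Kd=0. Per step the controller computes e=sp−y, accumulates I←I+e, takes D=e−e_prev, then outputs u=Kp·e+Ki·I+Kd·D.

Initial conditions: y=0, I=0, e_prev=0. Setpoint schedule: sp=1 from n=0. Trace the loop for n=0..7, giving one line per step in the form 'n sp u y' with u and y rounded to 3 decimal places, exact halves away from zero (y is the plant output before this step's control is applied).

(exact arithmetic carried between steps; '≈' marks a value shown rounded to 6 d.p. or computed from one; I and e_prev carry over from the previous line; the table rounds u and y to 3 d.p., halves away from zero)
n=0: y=0, sp=1, e=sp−y=1; I=1, D=e−e_prev=1; u=3/2·1+1/2·1+0·1=2; next y=3/10·0+1/4·2=0.5
n=1: y=0.5, sp=1, e=sp−y=0.5; I=1.5, D=e−e_prev=-0.5; u=3/2·0.5+1/2·1.5+0·(-0.5)=1.5; next y=3/10·0.5+1/4·1.5=0.525
n=2: y=0.525, sp=1, e=sp−y=0.475; I=1.975, D=e−e_prev=-0.025; u=3/2·0.475+1/2·1.975+0·(-0.025)=1.7; next y=3/10·0.525+1/4·1.7=0.5825
n=3: y=0.5825, sp=1, e=sp−y=0.4175; I=2.3925, D=e−e_prev=-0.0575; u=3/2·0.4175+1/2·2.3925+0·(-0.0575)=1.8225; next y=3/10·0.5825+1/4·1.8225=0.630375
n=4: y=0.630375, sp=1, e=sp−y=0.369625; I=2.762125, D=e−e_prev=-0.047875; u=3/2·0.369625+1/2·2.762125+0·(-0.047875)=1.9355; next y=3/10·0.630375+1/4·1.9355≈0.672988
n=5: y≈0.672988, sp=1, e=sp−y≈0.327013; I≈3.089138, D=e−e_prev≈-0.042613; u=3/2·0.327013+1/2·3.089138+0·(-0.042613)≈2.035088; next y=3/10·0.672988+1/4·2.035088≈0.710668
n=6: y≈0.710668, sp=1, e=sp−y≈0.289332; I≈3.378469, D=e−e_prev≈-0.037681; u=3/2·0.289332+1/2·3.378469+0·(-0.037681)≈2.123233; next y=3/10·0.710668+1/4·2.123233≈0.744009
n=7: y≈0.744009, sp=1, e=sp−y≈0.255991; I≈3.634461, D=e−e_prev≈-0.033340; u=3/2·0.255991+1/2·3.634461+0·(-0.033340)≈2.201218; next y=3/10·0.744009+1/4·2.201218≈0.773507

0 1 2.000 0.000
1 1 1.500 0.500
2 1 1.700 0.525
3 1 1.823 0.583
4 1 1.936 0.630
5 1 2.035 0.673
6 1 2.123 0.711
7 1 2.201 0.744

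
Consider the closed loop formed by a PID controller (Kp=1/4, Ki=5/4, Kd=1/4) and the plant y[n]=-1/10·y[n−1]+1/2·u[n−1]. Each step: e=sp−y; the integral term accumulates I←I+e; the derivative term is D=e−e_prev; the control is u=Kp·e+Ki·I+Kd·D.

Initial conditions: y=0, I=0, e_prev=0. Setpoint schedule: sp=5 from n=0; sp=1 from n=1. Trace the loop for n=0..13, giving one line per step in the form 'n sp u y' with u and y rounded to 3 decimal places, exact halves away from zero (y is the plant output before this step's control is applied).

(exact arithmetic carried between steps; '≈' marks a value shown rounded to 6 d.p. or computed from one; I and e_prev carry over from the previous line; the table rounds u and y to 3 d.p., halves away from zero)
n=0: y=0, sp=5, e=sp−y=5; I=5, D=e−e_prev=5; u=1/4·5+5/4·5+1/4·5=8.75; next y=-1/10·0+1/2·8.75=4.375
n=1: y=4.375, sp=1, e=sp−y=-3.375; I=1.625, D=e−e_prev=-8.375; u=1/4·(-3.375)+5/4·1.625+1/4·(-8.375)=-0.90625; next y=-1/10·4.375+1/2·(-0.90625)=-0.890625
n=2: y=-0.890625, sp=1, e=sp−y=1.890625; I=3.515625, D=e−e_prev=5.265625; u=1/4·1.890625+5/4·3.515625+1/4·5.265625≈6.183594; next y=-1/10·(-0.890625)+1/2·6.183594≈3.180859
n=3: y≈3.180859, sp=1, e=sp−y≈-2.180859; I≈1.334766, D=e−e_prev≈-4.071484; u=1/4·(-2.180859)+5/4·1.334766+1/4·(-4.071484)≈0.105371; next y=-1/10·3.180859+1/2·0.105371≈-0.265400
n=4: y≈-0.265400, sp=1, e=sp−y≈1.265400; I≈2.600166, D=e−e_prev≈3.446260; u=1/4·1.265400+5/4·2.600166+1/4·3.446260≈4.428123; next y=-1/10·(-0.265400)+1/2·4.428123≈2.240601
n=5: y≈2.240601, sp=1, e=sp−y≈-1.240601; I≈1.359565, D=e−e_prev≈-2.506002; u=1/4·(-1.240601)+5/4·1.359565+1/4·(-2.506002)≈0.762805; next y=-1/10·2.240601+1/2·0.762805≈0.157342
n=6: y≈0.157342, sp=1, e=sp−y≈0.842658; I≈2.202222, D=e−e_prev≈2.083259; u=1/4·0.842658+5/4·2.202222+1/4·2.083259≈3.484257; next y=-1/10·0.157342+1/2·3.484257≈1.726394
n=7: y≈1.726394, sp=1, e=sp−y≈-0.726394; I≈1.475828, D=e−e_prev≈-1.569052; u=1/4·(-0.726394)+5/4·1.475828+1/4·(-1.569052)≈1.270924; next y=-1/10·1.726394+1/2·1.270924≈0.462822
n=8: y≈0.462822, sp=1, e=sp−y≈0.537178; I≈2.013006, D=e−e_prev≈1.263572; u=1/4·0.537178+5/4·2.013006+1/4·1.263572≈2.966445; next y=-1/10·0.462822+1/2·2.966445≈1.436940
n=9: y≈1.436940, sp=1, e=sp−y≈-0.436940; I≈1.576066, D=e−e_prev≈-0.974118; u=1/4·(-0.436940)+5/4·1.576066+1/4·(-0.974118)≈1.617318; next y=-1/10·1.436940+1/2·1.617318≈0.664965
n=10: y≈0.664965, sp=1, e=sp−y≈0.335035; I≈1.911101, D=e−e_prev≈0.771975; u=1/4·0.335035+5/4·1.911101+1/4·0.771975≈2.665629; next y=-1/10·0.664965+1/2·2.665629≈1.266318
n=11: y≈1.266318, sp=1, e=sp−y≈-0.266318; I≈1.644783, D=e−e_prev≈-0.601353; u=1/4·(-0.266318)+5/4·1.644783+1/4·(-0.601353)≈1.839061; next y=-1/10·1.266318+1/2·1.839061≈0.792899
n=12: y≈0.792899, sp=1, e=sp−y≈0.207101; I≈1.851884, D=e−e_prev≈0.473419; u=1/4·0.207101+5/4·1.851884+1/4·0.473419≈2.484985; next y=-1/10·0.792899+1/2·2.484985≈1.163203
n=13: y≈1.163203, sp=1, e=sp−y≈-0.163203; I≈1.688681, D=e−e_prev≈-0.370304; u=1/4·(-0.163203)+5/4·1.688681+1/4·(-0.370304)≈1.977475; next y=-1/10·1.163203+1/2·1.977475≈0.872417

0 5 8.750 0.000
1 1 -0.906 4.375
2 1 6.184 -0.891
3 1 0.105 3.181
4 1 4.428 -0.265
5 1 0.763 2.241
6 1 3.484 0.157
7 1 1.271 1.726
8 1 2.966 0.463
9 1 1.617 1.437
10 1 2.666 0.665
11 1 1.839 1.266
12 1 2.485 0.793
13 1 1.977 1.163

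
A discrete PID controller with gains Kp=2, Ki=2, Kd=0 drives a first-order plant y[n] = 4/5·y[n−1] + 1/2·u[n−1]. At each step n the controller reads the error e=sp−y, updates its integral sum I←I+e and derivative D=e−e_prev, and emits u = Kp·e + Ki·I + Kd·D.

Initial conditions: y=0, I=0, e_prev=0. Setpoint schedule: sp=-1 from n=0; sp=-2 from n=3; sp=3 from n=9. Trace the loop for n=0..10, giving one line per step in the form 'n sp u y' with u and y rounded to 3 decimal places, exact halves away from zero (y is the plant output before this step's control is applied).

(exact arithmetic carried between steps; '≈' marks a value shown rounded to 6 d.p. or computed from one; I and e_prev carry over from the previous line; the table rounds u and y to 3 d.p., halves away from zero)
n=0: y=0, sp=-1, e=sp−y=-1; I=-1, D=e−e_prev=-1; u=2·(-1)+2·(-1)+0·(-1)=-4; next y=4/5·0+1/2·(-4)=-2
n=1: y=-2, sp=-1, e=sp−y=1; I=0, D=e−e_prev=2; u=2·1+2·0+0·2=2; next y=4/5·(-2)+1/2·2=-0.6
n=2: y=-0.6, sp=-1, e=sp−y=-0.4; I=-0.4, D=e−e_prev=-1.4; u=2·(-0.4)+2·(-0.4)+0·(-1.4)=-1.6; next y=4/5·(-0.6)+1/2·(-1.6)=-1.28
n=3: y=-1.28, sp=-2, e=sp−y=-0.72; I=-1.12, D=e−e_prev=-0.32; u=2·(-0.72)+2·(-1.12)+0·(-0.32)=-3.68; next y=4/5·(-1.28)+1/2·(-3.68)=-2.864
n=4: y=-2.864, sp=-2, e=sp−y=0.864; I=-0.256, D=e−e_prev=1.584; u=2·0.864+2·(-0.256)+0·1.584=1.216; next y=4/5·(-2.864)+1/2·1.216=-1.6832
n=5: y=-1.6832, sp=-2, e=sp−y=-0.3168; I=-0.5728, D=e−e_prev=-1.1808; u=2·(-0.3168)+2·(-0.5728)+0·(-1.1808)=-1.7792; next y=4/5·(-1.6832)+1/2·(-1.7792)=-2.23616
n=6: y=-2.23616, sp=-2, e=sp−y=0.23616; I=-0.33664, D=e−e_prev=0.55296; u=2·0.23616+2·(-0.33664)+0·0.55296=-0.20096; next y=4/5·(-2.23616)+1/2·(-0.20096)=-1.889408
n=7: y=-1.889408, sp=-2, e=sp−y=-0.110592; I=-0.447232, D=e−e_prev=-0.346752; u=2·(-0.110592)+2·(-0.447232)+0·(-0.346752)=-1.115648; next y=4/5·(-1.889408)+1/2·(-1.115648)≈-2.069350
n=8: y≈-2.069350, sp=-2, e=sp−y≈0.069350; I≈-0.377882, D=e−e_prev≈0.179942; u=2·0.069350+2·(-0.377882)+0·0.179942≈-0.617062; next y=4/5·(-2.069350)+1/2·(-0.617062)≈-1.964012
n=9: y≈-1.964012, sp=3, e=sp−y≈4.964012; I≈4.586130, D=e−e_prev≈4.894661; u=2·4.964012+2·4.586130+0·4.894661≈19.100283; next y=4/5·(-1.964012)+1/2·19.100283≈7.978932
n=10: y≈7.978932, sp=3, e=sp−y≈-4.978932; I≈-0.392802, D=e−e_prev≈-9.942944; u=2·(-4.978932)+2·(-0.392802)+0·(-9.942944)≈-10.743469; next y=4/5·7.978932+1/2·(-10.743469)≈1.011411

0 -1 -4.000 0.000
1 -1 2.000 -2.000
2 -1 -1.600 -0.600
3 -2 -3.680 -1.280
4 -2 1.216 -2.864
5 -2 -1.779 -1.683
6 -2 -0.201 -2.236
7 -2 -1.116 -1.889
8 -2 -0.617 -2.069
9 3 19.100 -1.964
10 3 -10.743 7.979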